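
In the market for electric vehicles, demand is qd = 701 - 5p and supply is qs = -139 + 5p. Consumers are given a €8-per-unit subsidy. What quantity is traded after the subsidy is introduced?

q' = 301

Pre-subsidy: 701 - 5p = -139 + 5p gives p* = 84, q* = 281.
With the rebate, buyers effectively pay pb = ps − 8, where ps is the price sellers receive.
Demand in terms of ps becomes qd = 701 − 5(ps − 8) = 741 - 5ps. Setting this equal to supply: 741 - 5ps = -139 + 5ps, so ps = 88.
Buyers pay pb = 88 − 8 = 80; q' = -139 + 5·88 = 301.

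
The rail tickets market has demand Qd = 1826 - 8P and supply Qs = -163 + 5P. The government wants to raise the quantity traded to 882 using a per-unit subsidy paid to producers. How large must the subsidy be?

Required subsidy s = 91 per unit

At Q = 882, invert demand for the buyer price: Pb = (1826 − 882)/8 = 118; invert supply for the seller price: Ps = (882 − (-163))/5 = 209.
The subsidy must fill the gap: s = Ps − Pb = 209 − 118 = 91.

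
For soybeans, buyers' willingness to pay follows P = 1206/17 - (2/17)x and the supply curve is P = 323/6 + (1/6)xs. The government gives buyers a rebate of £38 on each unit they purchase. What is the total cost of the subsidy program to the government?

Pre-subsidy: 1206/17 - (2/17)x = 323/6 + (1/6)x gives x* = 1745/29 and P* = 1852/29.
With the rebate, buyers effectively pay Pb = Ps − 38, where Ps is the price sellers receive.
On the curves, Pb = 1206/17 - (2/17)x and Ps = 323/6 + (1/6)x; the wedge Ps − Pb = 38 gives 323/6 + (1/6)x − (1206/17 - (2/17)x) = 38, so x' = 5621/29.
Then Pb = 1206/17 − (2/17)·(5621/29) = 1396/29 and Ps = 323/6 + (1/6)·(5621/29) = 2498/29.
Government outlay = subsidy × quantity = 38 × 5621/29 = 213598/29.

Government cost = 213598/29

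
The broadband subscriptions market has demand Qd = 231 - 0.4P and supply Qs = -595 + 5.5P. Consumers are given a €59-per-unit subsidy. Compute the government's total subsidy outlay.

Pre-subsidy: 231 - 0.4P = -595 + 5.5P gives P* = 140, Q* = 175.
With the rebate, buyers effectively pay Pb = Ps − 59, where Ps is the price sellers receive.
Demand in terms of Ps becomes Qd = 231 − 0.4(Ps − 59) = 254.6 - 0.4Ps. Setting this equal to supply: 254.6 - 0.4Ps = -595 + 5.5Ps, so Ps = 144.
Buyers pay Pb = 144 − 59 = 85; Q' = -595 + 5.5·144 = 197.
Government outlay = subsidy × quantity = 59 × 197 = 11623.

Government cost = €11623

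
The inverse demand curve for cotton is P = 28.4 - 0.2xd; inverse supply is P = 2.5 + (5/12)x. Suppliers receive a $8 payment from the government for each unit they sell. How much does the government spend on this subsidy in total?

Government cost = 16272/37

Pre-subsidy: 28.4 - 0.2x = 2.5 + (5/12)x gives x* = 42 and P* = 20.
With the subsidy, sellers receive Ps = Pb + 8 for each unit, where Pb is the price buyers pay.
On the curves, Pb = 28.4 - 0.2x and Ps = 2.5 + (5/12)x; the wedge Ps − Pb = 8 gives 2.5 + (5/12)x − (28.4 - 0.2x) = 8, so x' = 2034/37.
Then Pb = 28.4 − 0.2·(2034/37) = 644/37 and Ps = 2.5 + (5/12)·(2034/37) = 940/37.
Government outlay = subsidy × quantity = 8 × 2034/37 = 16272/37.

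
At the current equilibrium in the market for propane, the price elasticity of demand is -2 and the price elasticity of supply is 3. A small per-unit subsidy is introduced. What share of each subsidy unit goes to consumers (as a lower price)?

For a small subsidy around the equilibrium, the benefit split depends on the relative slopes, which at a point are proportional to the elasticities.
Buyer share = εs/(εs + |εd|) = 3/(3 + 2) = 0.6; seller share = |εd|/(εs + |εd|) = 0.4.

Consumer share = 0.6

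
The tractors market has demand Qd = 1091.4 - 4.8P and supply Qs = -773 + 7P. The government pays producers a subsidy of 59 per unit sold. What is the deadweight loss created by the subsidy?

Deadweight loss = 4956

Pre-subsidy: 1091.4 - 4.8P = -773 + 7P gives P* = 158, Q* = 333.
With the subsidy, sellers receive Ps = Pb + 59 for each unit, where Pb is the price buyers pay.
Supply in terms of Pb becomes Qs = -773 + 7(Pb + 59) = -360 + 7Pb. Setting this equal to demand: 1091.4 - 4.8Pb = -360 + 7Pb, so Pb = 123.
Sellers receive Ps = 123 + 59 = 182; Q' = 1091.4 − 4.8·123 = 501.
The subsidy expands output by 501 − 333 = 168 past the efficient level; on those units the gap between marginal cost and willingness to pay runs from 0 up to 59.
DWL = ½ × 59 × 168 = 4956.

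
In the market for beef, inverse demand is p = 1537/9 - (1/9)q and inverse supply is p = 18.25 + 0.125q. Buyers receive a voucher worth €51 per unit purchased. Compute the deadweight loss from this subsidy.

Pre-subsidy: 1537/9 - (1/9)q = 18.25 + 0.125q gives q* = 646 and p* = 99.
With the rebate, buyers effectively pay pb = ps − 51, where ps is the price sellers receive.
On the curves, pb = 1537/9 - (1/9)q and ps = 18.25 + 0.125q; the wedge ps − pb = 51 gives 18.25 + 0.125q − (1537/9 - (1/9)q) = 51, so q' = 862.
Then pb = 1537/9 − (1/9)·862 = 75 and ps = 18.25 + 0.125·862 = 126.
The subsidy expands output by 862 − 646 = 216 past the efficient level; on those units the gap between marginal cost and willingness to pay runs from 0 up to 51.
DWL = ½ × 51 × 216 = 5508.

Deadweight loss = €5508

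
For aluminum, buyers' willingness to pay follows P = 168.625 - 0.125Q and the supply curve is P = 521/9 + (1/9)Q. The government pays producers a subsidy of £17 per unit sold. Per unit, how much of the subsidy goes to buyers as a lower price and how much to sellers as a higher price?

Pre-subsidy: 168.625 - 0.125Q = 521/9 + (1/9)Q gives Q* = 469 and P* = 110.
With the subsidy, sellers receive Ps = Pb + 17 for each unit, where Pb is the price buyers pay.
On the curves, Pb = 168.625 - 0.125Q and Ps = 521/9 + (1/9)Q; the wedge Ps − Pb = 17 gives 521/9 + (1/9)Q − (168.625 - 0.125Q) = 17, so Q' = 541.
Then Pb = 168.625 − 0.125·541 = 101 and Ps = 521/9 + (1/9)·541 = 118.
Buyers' price falls by P* − Pb = 110 − 101 = 9; sellers' price rises by Ps − P* = 118 − 110 = 8.

Buyers gain £9 per unit; sellers gain £8 per unit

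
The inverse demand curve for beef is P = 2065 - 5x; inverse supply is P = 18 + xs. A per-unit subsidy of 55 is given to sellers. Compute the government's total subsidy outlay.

Pre-subsidy: 2065 - 5x = 18 + x gives x* = 2047/6 and P* = 2155/6.
With the subsidy, sellers receive Ps = Pb + 55 for each unit, where Pb is the price buyers pay.
On the curves, Pb = 2065 - 5x and Ps = 18 + x; the wedge Ps − Pb = 55 gives 18 + x − (2065 - 5x) = 55, so x' = 1051/3.
Then Pb = 2065 − 5·(1051/3) = 940/3 and Ps = 18 + 1·(1051/3) = 1105/3.
Government outlay = subsidy × quantity = 55 × 1051/3 = 57805/3.

Government cost = 57805/3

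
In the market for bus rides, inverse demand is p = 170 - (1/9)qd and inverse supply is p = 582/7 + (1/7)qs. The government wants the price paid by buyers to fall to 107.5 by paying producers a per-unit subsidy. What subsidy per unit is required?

At a buyer price of 107.5, quantity demanded is 1530 − 9·107.5 = 562.5.
Sellers supply 562.5 only when they receive ps = 582/7 + (1/7)·562.5 = 163.5.
s = ps − pb = 163.5 − 107.5 = 56.

Required subsidy s = 56 per unit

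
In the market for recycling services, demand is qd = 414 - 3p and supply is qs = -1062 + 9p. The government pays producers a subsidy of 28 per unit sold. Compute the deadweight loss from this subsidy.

Deadweight loss = 882

Pre-subsidy: 414 - 3p = -1062 + 9p gives p* = 123, q* = 45.
With the subsidy, sellers receive ps = pb + 28 for each unit, where pb is the price buyers pay.
Supply in terms of pb becomes qs = -1062 + 9(pb + 28) = -810 + 9pb. Setting this equal to demand: 414 - 3pb = -810 + 9pb, so pb = 102.
Sellers receive ps = 102 + 28 = 130; q' = 414 − 3·102 = 108.
The subsidy expands output by 108 − 45 = 63 past the efficient level; on those units the gap between marginal cost and willingness to pay runs from 0 up to 28.
DWL = ½ × 28 × 63 = 882.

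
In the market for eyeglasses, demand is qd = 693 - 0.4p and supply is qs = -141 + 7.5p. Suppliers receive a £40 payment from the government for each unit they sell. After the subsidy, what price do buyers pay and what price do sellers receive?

Pre-subsidy: 693 - 0.4p = -141 + 7.5p gives p* = 8340/79, q* = 51411/79.
With the subsidy, sellers receive ps = pb + 40 for each unit, where pb is the price buyers pay.
Supply in terms of pb becomes qs = -141 + 7.5(pb + 40) = 159 + 7.5pb. Setting this equal to demand: 693 - 0.4pb = 159 + 7.5pb, so pb = 5340/79.
Sellers receive ps = 5340/79 + 40 = 8500/79; q' = 693 − 0.4·(5340/79) = 52611/79.

Buyers pay 5340/79; sellers receive 8500/79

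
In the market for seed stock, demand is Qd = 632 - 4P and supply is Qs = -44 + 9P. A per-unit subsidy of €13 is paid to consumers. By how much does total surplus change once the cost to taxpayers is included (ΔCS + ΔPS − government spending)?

Net change in total surplus = -€234

Pre-subsidy: 632 - 4P = -44 + 9P gives P* = 52, Q* = 424.
With the rebate, buyers effectively pay Pb = Ps − 13, where Ps is the price sellers receive.
Demand in terms of Ps becomes Qd = 632 − 4(Ps − 13) = 684 - 4Ps. Setting this equal to supply: 684 - 4Ps = -44 + 9Ps, so Ps = 56.
Buyers pay Pb = 56 − 13 = 43; Q' = -44 + 9·56 = 460.
ΔCS = ½(424 + 460)(52 − 43) = 3978; ΔPS = ½(424 + 460)(56 − 52) = 1768.
Government spending = 13 × 460 = 5980.
Net change = 3978 + 1768 − 5980 = -234. The loss equals the DWL triangle ½·13·36.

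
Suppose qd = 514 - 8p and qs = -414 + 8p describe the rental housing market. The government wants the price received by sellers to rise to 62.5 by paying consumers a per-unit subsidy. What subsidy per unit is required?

Required subsidy s = 9 per unit

At a seller price of 62.5, quantity supplied is -414 + 8·62.5 = 86.
Buyers absorb 86 only when they pay pb with 514 − 8·pb = 86, i.e. pb = 53.5.
s = ps − pb = 62.5 − 53.5 = 9.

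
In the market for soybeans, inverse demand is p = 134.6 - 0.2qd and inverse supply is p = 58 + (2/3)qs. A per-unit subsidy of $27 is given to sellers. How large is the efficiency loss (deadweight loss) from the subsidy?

Pre-subsidy: 134.6 - 0.2q = 58 + (2/3)q gives q* = 1149/13 and p* = 1520/13.
With the subsidy, sellers receive ps = pb + 27 for each unit, where pb is the price buyers pay.
On the curves, pb = 134.6 - 0.2q and ps = 58 + (2/3)q; the wedge ps − pb = 27 gives 58 + (2/3)q − (134.6 - 0.2q) = 27, so q' = 1554/13.
Then pb = 134.6 − 0.2·(1554/13) = 1439/13 and ps = 58 + (2/3)·(1554/13) = 1790/13.
The subsidy expands output by 1554/13 − 1149/13 = 405/13 past the efficient level; on those units the gap between marginal cost and willingness to pay runs from 0 up to 27.
DWL = ½ × 27 × 405/13 = 10935/26.

Deadweight loss = 10935/26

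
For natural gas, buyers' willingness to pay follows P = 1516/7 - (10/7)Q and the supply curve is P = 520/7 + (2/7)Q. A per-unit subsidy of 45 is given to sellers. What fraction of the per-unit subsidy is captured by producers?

Producer share = 1/6

Pre-subsidy: 1516/7 - (10/7)Q = 520/7 + (2/7)Q gives Q* = 83 and P* = 98.
With the subsidy, sellers receive Ps = Pb + 45 for each unit, where Pb is the price buyers pay.
On the curves, Pb = 1516/7 - (10/7)Q and Ps = 520/7 + (2/7)Q; the wedge Ps − Pb = 45 gives 520/7 + (2/7)Q − (1516/7 - (10/7)Q) = 45, so Q' = 109.25.
Then Pb = 1516/7 − (10/7)·109.25 = 60.5 and Ps = 520/7 + (2/7)·109.25 = 105.5.
Buyers' price falls by P* − Pb = 98 − 60.5 = 37.5; sellers' price rises by Ps − P* = 105.5 − 98 = 7.5.
So producers capture 7.5/45 = 1/6 of each unit of subsidy.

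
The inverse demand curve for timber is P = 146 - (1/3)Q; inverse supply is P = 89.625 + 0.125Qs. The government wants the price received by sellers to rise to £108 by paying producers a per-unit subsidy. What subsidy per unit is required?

Required subsidy s = £11 per unit

At a seller price of 108, quantity supplied is -717 + 8·108 = 147.
Buyers absorb 147 only when they pay Pb = 146 − (1/3)·147 = 97.
s = Ps − Pb = 108 − 97 = 11.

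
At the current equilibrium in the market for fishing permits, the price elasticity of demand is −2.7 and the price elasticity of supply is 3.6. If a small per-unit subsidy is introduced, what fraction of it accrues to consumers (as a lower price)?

Consumer share = 4/7

For a small subsidy around the equilibrium, the benefit split depends on the relative slopes, which at a point are proportional to the elasticities.
Buyer share = εs/(εs + |εd|) = 3.6/(3.6 + 2.7) = 4/7; seller share = |εd|/(εs + |εd|) = 3/7.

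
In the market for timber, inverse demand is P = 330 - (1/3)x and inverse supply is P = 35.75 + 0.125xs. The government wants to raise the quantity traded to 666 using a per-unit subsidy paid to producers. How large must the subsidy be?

At x = 666, from the demand curve buyers pay Pb = 330 − (1/3)·666 = 108; from the supply curve sellers need Ps = 35.75 + 0.125·666 = 119.
The subsidy must fill the gap: s = Ps − Pb = 119 − 108 = 11.

Required subsidy s = 11 per unit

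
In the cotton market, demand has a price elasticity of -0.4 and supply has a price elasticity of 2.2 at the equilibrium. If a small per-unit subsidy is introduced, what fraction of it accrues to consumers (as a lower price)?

Consumer share = 11/13

For a small subsidy around the equilibrium, the benefit split depends on the relative slopes, which at a point are proportional to the elasticities.
Buyer share = εs/(εs + |εd|) = 2.2/(2.2 + 0.4) = 11/13; seller share = |εd|/(εs + |εd|) = 2/13.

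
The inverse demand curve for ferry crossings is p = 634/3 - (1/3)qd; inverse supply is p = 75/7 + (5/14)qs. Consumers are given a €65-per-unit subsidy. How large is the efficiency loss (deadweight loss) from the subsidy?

Deadweight loss = 88725/29

Pre-subsidy: 634/3 - (1/3)q = 75/7 + (5/14)q gives q* = 8426/29 and p* = 3320/29.
With the rebate, buyers effectively pay pb = ps − 65, where ps is the price sellers receive.
On the curves, pb = 634/3 - (1/3)q and ps = 75/7 + (5/14)q; the wedge ps − pb = 65 gives 75/7 + (5/14)q − (634/3 - (1/3)q) = 65, so q' = 11156/29.
Then pb = 634/3 − (1/3)·(11156/29) = 2410/29 and ps = 75/7 + (5/14)·(11156/29) = 4295/29.
The subsidy expands output by 11156/29 − 8426/29 = 2730/29 past the efficient level; on those units the gap between marginal cost and willingness to pay runs from 0 up to 65.
DWL = ½ × 65 × 2730/29 = 88725/29.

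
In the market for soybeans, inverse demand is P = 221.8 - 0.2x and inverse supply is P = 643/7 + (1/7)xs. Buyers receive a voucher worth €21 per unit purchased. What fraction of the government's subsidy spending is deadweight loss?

Pre-subsidy: 221.8 - 0.2x = 643/7 + (1/7)x gives x* = 379 and P* = 146.
With the rebate, buyers effectively pay Pb = Ps − 21, where Ps is the price sellers receive.
On the curves, Pb = 221.8 - 0.2x and Ps = 643/7 + (1/7)x; the wedge Ps − Pb = 21 gives 643/7 + (1/7)x − (221.8 - 0.2x) = 21, so x' = 440.25.
Then Pb = 221.8 − 0.2·440.25 = 133.75 and Ps = 643/7 + (1/7)·440.25 = 154.75.
ΔCS = ½(379 + 440.25)(146 − 133.75) = 5017.90625; ΔPS = ½(379 + 440.25)(154.75 − 146) = 3584.21875.
Government spending = 21 × 440.25 = 9245.25.
DWL = ½ × 21 × (440.25 − 379) = 643.125; fraction = 643.125 / 9245.25 = 245/3522.

DWL / government spending = 245/3522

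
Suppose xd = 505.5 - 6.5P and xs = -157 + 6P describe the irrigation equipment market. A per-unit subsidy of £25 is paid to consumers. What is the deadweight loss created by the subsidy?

Deadweight loss = £975

Pre-subsidy: 505.5 - 6.5P = -157 + 6P gives P* = 53, x* = 161.
With the rebate, buyers effectively pay Pb = Ps − 25, where Ps is the price sellers receive.
Demand in terms of Ps becomes xd = 505.5 − 6.5(Ps − 25) = 668 - 6.5Ps. Setting this equal to supply: 668 - 6.5Ps = -157 + 6Ps, so Ps = 66.
Buyers pay Pb = 66 − 25 = 41; x' = -157 + 6·66 = 239.
The subsidy expands output by 239 − 161 = 78 past the efficient level; on those units the gap between marginal cost and willingness to pay runs from 0 up to 25.
DWL = ½ × 25 × 78 = 975.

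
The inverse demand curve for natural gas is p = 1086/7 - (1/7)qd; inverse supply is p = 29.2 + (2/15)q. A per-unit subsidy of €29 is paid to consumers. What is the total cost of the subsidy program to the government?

Government cost = €16269

Pre-subsidy: 1086/7 - (1/7)q = 29.2 + (2/15)q gives q* = 456 and p* = 90.
With the rebate, buyers effectively pay pb = ps − 29, where ps is the price sellers receive.
On the curves, pb = 1086/7 - (1/7)q and ps = 29.2 + (2/15)q; the wedge ps − pb = 29 gives 29.2 + (2/15)q − (1086/7 - (1/7)q) = 29, so q' = 561.
Then pb = 1086/7 − (1/7)·561 = 75 and ps = 29.2 + (2/15)·561 = 104.
Government outlay = subsidy × quantity = 29 × 561 = 16269.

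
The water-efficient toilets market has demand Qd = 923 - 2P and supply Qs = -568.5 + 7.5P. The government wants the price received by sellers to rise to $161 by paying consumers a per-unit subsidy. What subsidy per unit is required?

Required subsidy s = $19 per unit

At a seller price of 161, quantity supplied is -568.5 + 7.5·161 = 639.
Buyers absorb 639 only when they pay Pb with 923 − 2·Pb = 639, i.e. Pb = 142.
s = Ps − Pb = 161 − 142 = 19.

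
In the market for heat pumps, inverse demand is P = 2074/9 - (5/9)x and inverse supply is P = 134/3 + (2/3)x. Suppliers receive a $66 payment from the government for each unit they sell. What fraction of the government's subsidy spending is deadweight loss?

DWL / government spending = 27/206

Pre-subsidy: 2074/9 - (5/9)x = 134/3 + (2/3)x gives x* = 152 and P* = 146.
With the subsidy, sellers receive Ps = Pb + 66 for each unit, where Pb is the price buyers pay.
On the curves, Pb = 2074/9 - (5/9)x and Ps = 134/3 + (2/3)x; the wedge Ps − Pb = 66 gives 134/3 + (2/3)x − (2074/9 - (5/9)x) = 66, so x' = 206.
Then Pb = 2074/9 − (5/9)·206 = 116 and Ps = 134/3 + (2/3)·206 = 182.
ΔCS = ½(152 + 206)(146 − 116) = 5370; ΔPS = ½(152 + 206)(182 − 146) = 6444.
Government spending = 66 × 206 = 13596.
DWL = ½ × 66 × (206 − 152) = 1782; fraction = 1782 / 13596 = 27/206.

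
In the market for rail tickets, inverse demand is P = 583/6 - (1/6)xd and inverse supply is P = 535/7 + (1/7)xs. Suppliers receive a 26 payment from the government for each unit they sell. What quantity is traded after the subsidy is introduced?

x' = 151

Pre-subsidy: 583/6 - (1/6)x = 535/7 + (1/7)x gives x* = 67 and P* = 86.
With the subsidy, sellers receive Ps = Pb + 26 for each unit, where Pb is the price buyers pay.
On the curves, Pb = 583/6 - (1/6)x and Ps = 535/7 + (1/7)x; the wedge Ps − Pb = 26 gives 535/7 + (1/7)x − (583/6 - (1/6)x) = 26, so x' = 151.
Then Pb = 583/6 − (1/6)·151 = 72 and Ps = 535/7 + (1/7)·151 = 98.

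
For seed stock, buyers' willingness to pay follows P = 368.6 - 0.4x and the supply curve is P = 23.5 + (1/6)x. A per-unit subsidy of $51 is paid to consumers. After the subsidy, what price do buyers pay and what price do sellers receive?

Buyers pay $89; sellers receive $140

Pre-subsidy: 368.6 - 0.4x = 23.5 + (1/6)x gives x* = 609 and P* = 125.
With the rebate, buyers effectively pay Pb = Ps − 51, where Ps is the price sellers receive.
On the curves, Pb = 368.6 - 0.4x and Ps = 23.5 + (1/6)x; the wedge Ps − Pb = 51 gives 23.5 + (1/6)x − (368.6 - 0.4x) = 51, so x' = 699.
Then Pb = 368.6 − 0.4·699 = 89 and Ps = 23.5 + (1/6)·699 = 140.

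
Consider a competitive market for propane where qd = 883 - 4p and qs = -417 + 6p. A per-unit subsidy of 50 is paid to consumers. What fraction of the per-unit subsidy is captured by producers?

Pre-subsidy: 883 - 4p = -417 + 6p gives p* = 130, q* = 363.
With the rebate, buyers effectively pay pb = ps − 50, where ps is the price sellers receive.
Demand in terms of ps becomes qd = 883 − 4(ps − 50) = 1083 - 4ps. Setting this equal to supply: 1083 - 4ps = -417 + 6ps, so ps = 150.
Buyers pay pb = 150 − 50 = 100; q' = -417 + 6·150 = 483.
Buyers' price falls by p* − pb = 130 − 100 = 30; sellers' price rises by ps − p* = 150 − 130 = 20.
So producers capture 20/50 = 0.4 of each unit of subsidy.

Producer share = 0.4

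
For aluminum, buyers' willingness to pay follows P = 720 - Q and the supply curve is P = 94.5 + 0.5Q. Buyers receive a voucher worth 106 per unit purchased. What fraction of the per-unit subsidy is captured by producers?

Producer share = 1/3

Pre-subsidy: 720 - Q = 94.5 + 0.5Q gives Q* = 417 and P* = 303.
With the rebate, buyers effectively pay Pb = Ps − 106, where Ps is the price sellers receive.
On the curves, Pb = 720 - Q and Ps = 94.5 + 0.5Q; the wedge Ps − Pb = 106 gives 94.5 + 0.5Q − (720 - Q) = 106, so Q' = 1463/3.
Then Pb = 720 − 1·(1463/3) = 697/3 and Ps = 94.5 + 0.5·(1463/3) = 1015/3.
Buyers' price falls by P* − Pb = 303 − 697/3 = 212/3; sellers' price rises by Ps − P* = 1015/3 − 303 = 106/3.
So producers capture (106/3)/106 = 1/3 of each unit of subsidy.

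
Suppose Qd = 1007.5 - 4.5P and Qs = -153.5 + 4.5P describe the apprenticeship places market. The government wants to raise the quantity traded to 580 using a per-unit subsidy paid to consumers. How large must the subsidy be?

At Q = 580, invert demand for the buyer price: Pb = (1007.5 − 580)/4.5 = 95; invert supply for the seller price: Ps = (580 − (-153.5))/4.5 = 163.
The subsidy must fill the gap: s = Ps − Pb = 163 − 95 = 68.

Required subsidy s = 68 per unit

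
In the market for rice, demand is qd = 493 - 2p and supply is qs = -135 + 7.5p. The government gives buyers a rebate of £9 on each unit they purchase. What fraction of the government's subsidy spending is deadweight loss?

DWL / government spending = 9/475

Pre-subsidy: 493 - 2p = -135 + 7.5p gives p* = 1256/19, q* = 6855/19.
With the rebate, buyers effectively pay pb = ps − 9, where ps is the price sellers receive.
Demand in terms of ps becomes qd = 493 − 2(ps − 9) = 511 - 2ps. Setting this equal to supply: 511 - 2ps = -135 + 7.5ps, so ps = 68.
Buyers pay pb = 68 − 9 = 59; q' = -135 + 7.5·68 = 375.
ΔCS = ½(6855/19 + 375)(1256/19 − 59) = 943650/361; ΔPS = ½(6855/19 + 375)(68 − 1256/19) = 251640/361.
Government spending = 9 × 375 = 3375.
DWL = ½ × 9 × (375 − 6855/19) = 1215/19; fraction = (1215/19) / 3375 = 9/475.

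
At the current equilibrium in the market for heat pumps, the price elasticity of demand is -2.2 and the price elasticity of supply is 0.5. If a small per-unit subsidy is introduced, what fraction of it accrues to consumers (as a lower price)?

Consumer share = 5/27

For a small subsidy around the equilibrium, the benefit split depends on the relative slopes, which at a point are proportional to the elasticities.
Buyer share = εs/(εs + |εd|) = 0.5/(0.5 + 2.2) = 5/27; seller share = |εd|/(εs + |εd|) = 22/27.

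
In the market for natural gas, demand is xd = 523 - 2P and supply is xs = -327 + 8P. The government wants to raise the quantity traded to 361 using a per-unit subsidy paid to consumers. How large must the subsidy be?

At x = 361, invert demand for the buyer price: Pb = (523 − 361)/2 = 81; invert supply for the seller price: Ps = (361 − (-327))/8 = 86.
The subsidy must fill the gap: s = Ps − Pb = 86 − 81 = 5.

Required subsidy s = 5 per unit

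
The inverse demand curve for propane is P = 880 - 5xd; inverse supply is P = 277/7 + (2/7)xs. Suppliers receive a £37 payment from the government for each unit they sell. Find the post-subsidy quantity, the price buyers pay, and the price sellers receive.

Pre-subsidy: 880 - 5x = 277/7 + (2/7)x gives x* = 159 and P* = 85.
With the subsidy, sellers receive Ps = Pb + 37 for each unit, where Pb is the price buyers pay.
On the curves, Pb = 880 - 5x and Ps = 277/7 + (2/7)x; the wedge Ps − Pb = 37 gives 277/7 + (2/7)x − (880 - 5x) = 37, so x' = 166.
Then Pb = 880 − 5·166 = 50 and Ps = 277/7 + (2/7)·166 = 87.

x' = 166; buyers pay £50; sellers receive £87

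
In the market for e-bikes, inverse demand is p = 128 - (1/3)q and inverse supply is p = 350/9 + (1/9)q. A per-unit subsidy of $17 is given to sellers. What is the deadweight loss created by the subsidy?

Pre-subsidy: 128 - (1/3)q = 350/9 + (1/9)q gives q* = 200.5 and p* = 367/6.
With the subsidy, sellers receive ps = pb + 17 for each unit, where pb is the price buyers pay.
On the curves, pb = 128 - (1/3)q and ps = 350/9 + (1/9)q; the wedge ps − pb = 17 gives 350/9 + (1/9)q − (128 - (1/3)q) = 17, so q' = 238.75.
Then pb = 128 − (1/3)·238.75 = 581/12 and ps = 350/9 + (1/9)·238.75 = 785/12.
The subsidy expands output by 238.75 − 200.5 = 38.25 past the efficient level; on those units the gap between marginal cost and willingness to pay runs from 0 up to 17.
DWL = ½ × 17 × 38.25 = 325.125.

Deadweight loss = $325.125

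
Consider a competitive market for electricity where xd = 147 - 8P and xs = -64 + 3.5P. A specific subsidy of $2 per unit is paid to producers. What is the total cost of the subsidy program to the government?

Pre-subsidy: 147 - 8P = -64 + 3.5P gives P* = 422/23, x* = 5/23.
With the subsidy, sellers receive Ps = Pb + 2 for each unit, where Pb is the price buyers pay.
Supply in terms of Pb becomes xs = -64 + 3.5(Pb + 2) = -57 + 3.5Pb. Setting this equal to demand: 147 - 8Pb = -57 + 3.5Pb, so Pb = 408/23.
Sellers receive Ps = 408/23 + 2 = 454/23; x' = 147 − 8·(408/23) = 117/23.
Government outlay = subsidy × quantity = 2 × 117/23 = 234/23.

Government cost = 234/23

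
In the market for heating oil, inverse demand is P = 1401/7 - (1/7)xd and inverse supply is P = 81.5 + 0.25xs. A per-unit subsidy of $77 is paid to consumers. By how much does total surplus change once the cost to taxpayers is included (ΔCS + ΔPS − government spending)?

Net change in total surplus = -$7546

Pre-subsidy: 1401/7 - (1/7)x = 81.5 + 0.25x gives x* = 302 and P* = 157.
With the rebate, buyers effectively pay Pb = Ps − 77, where Ps is the price sellers receive.
On the curves, Pb = 1401/7 - (1/7)x and Ps = 81.5 + 0.25x; the wedge Ps − Pb = 77 gives 81.5 + 0.25x − (1401/7 - (1/7)x) = 77, so x' = 498.
Then Pb = 1401/7 − (1/7)·498 = 129 and Ps = 81.5 + 0.25·498 = 206.
ΔCS = ½(302 + 498)(157 − 129) = 11200; ΔPS = ½(302 + 498)(206 − 157) = 19600.
Government spending = 77 × 498 = 38346.
Net change = 11200 + 19600 − 38346 = -7546. The loss equals the DWL triangle ½·77·196.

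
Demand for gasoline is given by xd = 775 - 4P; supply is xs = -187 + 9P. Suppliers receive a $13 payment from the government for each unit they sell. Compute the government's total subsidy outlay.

Pre-subsidy: 775 - 4P = -187 + 9P gives P* = 74, x* = 479.
With the subsidy, sellers receive Ps = Pb + 13 for each unit, where Pb is the price buyers pay.
Supply in terms of Pb becomes xs = -187 + 9(Pb + 13) = -70 + 9Pb. Setting this equal to demand: 775 - 4Pb = -70 + 9Pb, so Pb = 65.
Sellers receive Ps = 65 + 13 = 78; x' = 775 − 4·65 = 515.
Government outlay = subsidy × quantity = 13 × 515 = 6695.

Government cost = $6695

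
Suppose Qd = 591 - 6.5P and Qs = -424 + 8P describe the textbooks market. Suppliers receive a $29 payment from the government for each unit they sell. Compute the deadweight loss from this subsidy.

Deadweight loss = $1508

Pre-subsidy: 591 - 6.5P = -424 + 8P gives P* = 70, Q* = 136.
With the subsidy, sellers receive Ps = Pb + 29 for each unit, where Pb is the price buyers pay.
Supply in terms of Pb becomes Qs = -424 + 8(Pb + 29) = -192 + 8Pb. Setting this equal to demand: 591 - 6.5Pb = -192 + 8Pb, so Pb = 54.
Sellers receive Ps = 54 + 29 = 83; Q' = 591 − 6.5·54 = 240.
The subsidy expands output by 240 − 136 = 104 past the efficient level; on those units the gap between marginal cost and willingness to pay runs from 0 up to 29.
DWL = ½ × 29 × 104 = 1508.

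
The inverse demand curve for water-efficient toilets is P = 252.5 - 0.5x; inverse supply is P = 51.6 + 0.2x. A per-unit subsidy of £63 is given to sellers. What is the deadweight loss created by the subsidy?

Pre-subsidy: 252.5 - 0.5x = 51.6 + 0.2x gives x* = 287 and P* = 109.
With the subsidy, sellers receive Ps = Pb + 63 for each unit, where Pb is the price buyers pay.
On the curves, Pb = 252.5 - 0.5x and Ps = 51.6 + 0.2x; the wedge Ps − Pb = 63 gives 51.6 + 0.2x − (252.5 - 0.5x) = 63, so x' = 377.
Then Pb = 252.5 − 0.5·377 = 64 and Ps = 51.6 + 0.2·377 = 127.
The subsidy expands output by 377 − 287 = 90 past the efficient level; on those units the gap between marginal cost and willingness to pay runs from 0 up to 63.
DWL = ½ × 63 × 90 = 2835.

Deadweight loss = £2835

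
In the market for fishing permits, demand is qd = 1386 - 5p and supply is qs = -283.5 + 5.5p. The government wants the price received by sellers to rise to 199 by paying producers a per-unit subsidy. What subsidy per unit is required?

At a seller price of 199, quantity supplied is -283.5 + 5.5·199 = 811.
Buyers absorb 811 only when they pay pb with 1386 − 5·pb = 811, i.e. pb = 115.
s = ps − pb = 199 − 115 = 84.

Required subsidy s = 84 per unit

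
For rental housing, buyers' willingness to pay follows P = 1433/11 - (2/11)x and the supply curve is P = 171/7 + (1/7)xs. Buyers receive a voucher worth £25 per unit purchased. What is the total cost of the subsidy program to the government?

Government cost = £10075

Pre-subsidy: 1433/11 - (2/11)x = 171/7 + (1/7)x gives x* = 326 and P* = 71.
With the rebate, buyers effectively pay Pb = Ps − 25, where Ps is the price sellers receive.
On the curves, Pb = 1433/11 - (2/11)x and Ps = 171/7 + (1/7)x; the wedge Ps − Pb = 25 gives 171/7 + (1/7)x − (1433/11 - (2/11)x) = 25, so x' = 403.
Then Pb = 1433/11 − (2/11)·403 = 57 and Ps = 171/7 + (1/7)·403 = 82.
Government outlay = subsidy × quantity = 25 × 403 = 10075.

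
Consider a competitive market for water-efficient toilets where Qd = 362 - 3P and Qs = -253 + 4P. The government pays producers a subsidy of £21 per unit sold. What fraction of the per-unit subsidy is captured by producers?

Pre-subsidy: 362 - 3P = -253 + 4P gives P* = 615/7, Q* = 689/7.
With the subsidy, sellers receive Ps = Pb + 21 for each unit, where Pb is the price buyers pay.
Supply in terms of Pb becomes Qs = -253 + 4(Pb + 21) = -169 + 4Pb. Setting this equal to demand: 362 - 3Pb = -169 + 4Pb, so Pb = 531/7.
Sellers receive Ps = 531/7 + 21 = 678/7; Q' = 362 − 3·(531/7) = 941/7.
Buyers' price falls by P* − Pb = 615/7 − 531/7 = 12; sellers' price rises by Ps − P* = 678/7 − 615/7 = 9.
So producers capture 9/21 = 3/7 of each unit of subsidy.

Producer share = 3/7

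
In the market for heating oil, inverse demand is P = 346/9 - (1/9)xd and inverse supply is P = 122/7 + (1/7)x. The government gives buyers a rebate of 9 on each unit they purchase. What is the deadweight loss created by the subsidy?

Pre-subsidy: 346/9 - (1/9)x = 122/7 + (1/7)x gives x* = 82.75 and P* = 29.25.
With the rebate, buyers effectively pay Pb = Ps − 9, where Ps is the price sellers receive.
On the curves, Pb = 346/9 - (1/9)x and Ps = 122/7 + (1/7)x; the wedge Ps − Pb = 9 gives 122/7 + (1/7)x − (346/9 - (1/9)x) = 9, so x' = 118.1875.
Then Pb = 346/9 − (1/9)·118.1875 = 25.3125 and Ps = 122/7 + (1/7)·118.1875 = 34.3125.
The subsidy expands output by 118.1875 − 82.75 = 35.4375 past the efficient level; on those units the gap between marginal cost and willingness to pay runs from 0 up to 9.
DWL = ½ × 9 × 35.4375 = 159.46875.

Deadweight loss = 159.46875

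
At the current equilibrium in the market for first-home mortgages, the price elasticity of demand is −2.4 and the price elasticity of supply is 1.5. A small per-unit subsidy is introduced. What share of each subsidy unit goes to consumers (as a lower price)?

For a small subsidy around the equilibrium, the benefit split depends on the relative slopes, which at a point are proportional to the elasticities.
Buyer share = εs/(εs + |εd|) = 1.5/(1.5 + 2.4) = 5/13; seller share = |εd|/(εs + |εd|) = 8/13.

Consumer share = 5/13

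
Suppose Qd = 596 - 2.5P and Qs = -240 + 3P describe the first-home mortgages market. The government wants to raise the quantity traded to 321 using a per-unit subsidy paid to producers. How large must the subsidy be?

At Q = 321, invert demand for the buyer price: Pb = (596 − 321)/2.5 = 110; invert supply for the seller price: Ps = (321 − (-240))/3 = 187.
The subsidy must fill the gap: s = Ps − Pb = 187 − 110 = 77.

Required subsidy s = 77 per unit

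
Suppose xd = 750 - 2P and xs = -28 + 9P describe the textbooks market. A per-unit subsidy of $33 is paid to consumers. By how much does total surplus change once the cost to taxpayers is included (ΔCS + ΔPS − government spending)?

Net change in total surplus = -$891

Pre-subsidy: 750 - 2P = -28 + 9P gives P* = 778/11, x* = 6694/11.
With the rebate, buyers effectively pay Pb = Ps − 33, where Ps is the price sellers receive.
Demand in terms of Ps becomes xd = 750 − 2(Ps − 33) = 816 - 2Ps. Setting this equal to supply: 816 - 2Ps = -28 + 9Ps, so Ps = 844/11.
Buyers pay Pb = 844/11 − 33 = 481/11; x' = -28 + 9·(844/11) = 7288/11.
ΔCS = ½(6694/11 + 7288/11)(778/11 − 481/11) = 188757/11; ΔPS = ½(6694/11 + 7288/11)(844/11 − 778/11) = 41946/11.
Government spending = 33 × 7288/11 = 21864.
Net change = 188757/11 + 41946/11 − 21864 = -891. The loss equals the DWL triangle ½·33·54.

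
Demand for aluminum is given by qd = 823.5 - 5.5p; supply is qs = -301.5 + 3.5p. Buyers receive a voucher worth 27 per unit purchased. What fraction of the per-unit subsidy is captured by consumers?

Consumer share = 7/18

Pre-subsidy: 823.5 - 5.5p = -301.5 + 3.5p gives p* = 125, q* = 136.
With the rebate, buyers effectively pay pb = ps − 27, where ps is the price sellers receive.
Demand in terms of ps becomes qd = 823.5 − 5.5(ps − 27) = 972 - 5.5ps. Setting this equal to supply: 972 - 5.5ps = -301.5 + 3.5ps, so ps = 141.5.
Buyers pay pb = 141.5 − 27 = 114.5; q' = -301.5 + 3.5·141.5 = 193.75.
Buyers' price falls by p* − pb = 125 − 114.5 = 10.5; sellers' price rises by ps − p* = 141.5 − 125 = 16.5.
So consumers capture 10.5/27 = 7/18 of each unit of subsidy.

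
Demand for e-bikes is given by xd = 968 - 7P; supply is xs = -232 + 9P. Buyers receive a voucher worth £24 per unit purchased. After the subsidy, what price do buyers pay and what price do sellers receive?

Pre-subsidy: 968 - 7P = -232 + 9P gives P* = 75, x* = 443.
With the rebate, buyers effectively pay Pb = Ps − 24, where Ps is the price sellers receive.
Demand in terms of Ps becomes xd = 968 − 7(Ps − 24) = 1136 - 7Ps. Setting this equal to supply: 1136 - 7Ps = -232 + 9Ps, so Ps = 85.5.
Buyers pay Pb = 85.5 − 24 = 61.5; x' = -232 + 9·85.5 = 537.5.

Buyers pay £61.5; sellers receive £85.5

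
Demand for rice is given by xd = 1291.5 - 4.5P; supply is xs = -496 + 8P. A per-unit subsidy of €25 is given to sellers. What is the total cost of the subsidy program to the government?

Pre-subsidy: 1291.5 - 4.5P = -496 + 8P gives P* = 143, x* = 648.
With the subsidy, sellers receive Ps = Pb + 25 for each unit, where Pb is the price buyers pay.
Supply in terms of Pb becomes xs = -496 + 8(Pb + 25) = -296 + 8Pb. Setting this equal to demand: 1291.5 - 4.5Pb = -296 + 8Pb, so Pb = 127.
Sellers receive Ps = 127 + 25 = 152; x' = 1291.5 − 4.5·127 = 720.
Government outlay = subsidy × quantity = 25 × 720 = 18000.

Government cost = €18000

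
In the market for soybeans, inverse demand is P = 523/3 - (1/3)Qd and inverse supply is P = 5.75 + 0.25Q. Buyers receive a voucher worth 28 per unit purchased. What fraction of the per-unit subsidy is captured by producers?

Producer share = 3/7

Pre-subsidy: 523/3 - (1/3)Q = 5.75 + 0.25Q gives Q* = 289 and P* = 78.
With the rebate, buyers effectively pay Pb = Ps − 28, where Ps is the price sellers receive.
On the curves, Pb = 523/3 - (1/3)Q and Ps = 5.75 + 0.25Q; the wedge Ps − Pb = 28 gives 5.75 + 0.25Q − (523/3 - (1/3)Q) = 28, so Q' = 337.
Then Pb = 523/3 − (1/3)·337 = 62 and Ps = 5.75 + 0.25·337 = 90.
Buyers' price falls by P* − Pb = 78 − 62 = 16; sellers' price rises by Ps − P* = 90 − 78 = 12.
So producers capture 12/28 = 3/7 of each unit of subsidy.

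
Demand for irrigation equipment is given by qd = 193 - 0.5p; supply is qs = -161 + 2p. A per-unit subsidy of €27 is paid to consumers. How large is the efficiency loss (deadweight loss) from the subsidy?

Deadweight loss = €145.8

Pre-subsidy: 193 - 0.5p = -161 + 2p gives p* = 141.6, q* = 122.2.
With the rebate, buyers effectively pay pb = ps − 27, where ps is the price sellers receive.
Demand in terms of ps becomes qd = 193 − 0.5(ps − 27) = 206.5 - 0.5ps. Setting this equal to supply: 206.5 - 0.5ps = -161 + 2ps, so ps = 147.
Buyers pay pb = 147 − 27 = 120; q' = -161 + 2·147 = 133.
The subsidy expands output by 133 − 122.2 = 10.8 past the efficient level; on those units the gap between marginal cost and willingness to pay runs from 0 up to 27.
DWL = ½ × 27 × 10.8 = 145.8.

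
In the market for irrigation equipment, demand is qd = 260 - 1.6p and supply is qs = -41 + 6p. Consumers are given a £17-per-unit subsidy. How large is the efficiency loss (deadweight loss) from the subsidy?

Deadweight loss = 3468/19

Pre-subsidy: 260 - 1.6p = -41 + 6p gives p* = 1505/38, q* = 3736/19.
With the rebate, buyers effectively pay pb = ps − 17, where ps is the price sellers receive.
Demand in terms of ps becomes qd = 260 − 1.6(ps − 17) = 287.2 - 1.6ps. Setting this equal to supply: 287.2 - 1.6ps = -41 + 6ps, so ps = 1641/38.
Buyers pay pb = 1641/38 − 17 = 995/38; q' = -41 + 6·(1641/38) = 4144/19.
The subsidy expands output by 4144/19 − 3736/19 = 408/19 past the efficient level; on those units the gap between marginal cost and willingness to pay runs from 0 up to 17.
DWL = ½ × 17 × 408/19 = 3468/19.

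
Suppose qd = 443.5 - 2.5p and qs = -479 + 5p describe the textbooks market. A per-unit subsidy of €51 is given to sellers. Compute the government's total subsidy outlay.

Government cost = €11271

Pre-subsidy: 443.5 - 2.5p = -479 + 5p gives p* = 123, q* = 136.
With the subsidy, sellers receive ps = pb + 51 for each unit, where pb is the price buyers pay.
Supply in terms of pb becomes qs = -479 + 5(pb + 51) = -224 + 5pb. Setting this equal to demand: 443.5 - 2.5pb = -224 + 5pb, so pb = 89.
Sellers receive ps = 89 + 51 = 140; q' = 443.5 − 2.5·89 = 221.
Government outlay = subsidy × quantity = 51 × 221 = 11271.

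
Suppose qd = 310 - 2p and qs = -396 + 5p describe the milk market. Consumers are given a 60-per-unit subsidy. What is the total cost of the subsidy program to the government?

Pre-subsidy: 310 - 2p = -396 + 5p gives p* = 706/7, q* = 758/7.
With the rebate, buyers effectively pay pb = ps − 60, where ps is the price sellers receive.
Demand in terms of ps becomes qd = 310 − 2(ps − 60) = 430 - 2ps. Setting this equal to supply: 430 - 2ps = -396 + 5ps, so ps = 118.
Buyers pay pb = 118 − 60 = 58; q' = -396 + 5·118 = 194.
Government outlay = subsidy × quantity = 60 × 194 = 11640.

Government cost = 11640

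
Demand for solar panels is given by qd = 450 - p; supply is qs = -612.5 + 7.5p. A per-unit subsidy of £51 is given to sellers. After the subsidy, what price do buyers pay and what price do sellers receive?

Buyers pay £80; sellers receive £131

Pre-subsidy: 450 - p = -612.5 + 7.5p gives p* = 125, q* = 325.
With the subsidy, sellers receive ps = pb + 51 for each unit, where pb is the price buyers pay.
Supply in terms of pb becomes qs = -612.5 + 7.5(pb + 51) = -230 + 7.5pb. Setting this equal to demand: 450 - pb = -230 + 7.5pb, so pb = 80.
Sellers receive ps = 80 + 51 = 131; q' = 450 − 1·80 = 370.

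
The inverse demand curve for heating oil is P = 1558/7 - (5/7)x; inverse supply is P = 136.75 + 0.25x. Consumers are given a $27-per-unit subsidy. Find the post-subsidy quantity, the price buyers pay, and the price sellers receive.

Pre-subsidy: 1558/7 - (5/7)x = 136.75 + 0.25x gives x* = 89 and P* = 159.
With the rebate, buyers effectively pay Pb = Ps − 27, where Ps is the price sellers receive.
On the curves, Pb = 1558/7 - (5/7)x and Ps = 136.75 + 0.25x; the wedge Ps − Pb = 27 gives 136.75 + 0.25x − (1558/7 - (5/7)x) = 27, so x' = 117.
Then Pb = 1558/7 − (5/7)·117 = 139 and Ps = 136.75 + 0.25·117 = 166.

x' = 117; buyers pay $139; sellers receive $166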